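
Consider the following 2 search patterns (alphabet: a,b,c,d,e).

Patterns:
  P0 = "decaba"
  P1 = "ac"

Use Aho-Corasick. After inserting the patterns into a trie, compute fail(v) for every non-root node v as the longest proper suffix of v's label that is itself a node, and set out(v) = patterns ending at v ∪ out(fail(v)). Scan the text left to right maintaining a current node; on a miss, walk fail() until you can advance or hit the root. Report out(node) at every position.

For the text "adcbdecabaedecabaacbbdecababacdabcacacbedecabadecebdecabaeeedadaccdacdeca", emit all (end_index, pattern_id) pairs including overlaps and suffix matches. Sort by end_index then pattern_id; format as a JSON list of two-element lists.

Build:
Trie (insert patterns):
  n0 'ε': a→7 d→1
  n1 'd': e→2
  n2 'de': c→3
  n3 'dec': a→4
  n4 'deca': b→5
  n5 'decab': a→6
  n6 'decaba': ·  ←P0
  n7 'a': c→8
  n8 'ac': ·  ←P1

BFS fail/out derivation:
  n1('d'): parent n0 fail=0; on 'd' 0 → fail=0;  out ∅∪∅=∅
  n7('a'): parent n0 fail=0; on 'a' 0 → fail=0;  out ∅∪∅=∅
  n2('de'): parent n1 fail=0; on 'e' 0 → fail=0;  out ∅∪∅=∅
  n8('ac'): parent n7 fail=0; on 'c' 0 → fail=0;  out {1}∪∅={1}
  n3('dec'): parent n2 fail=0; on 'c' 0 → fail=0;  out ∅∪∅=∅
  n4('deca'): parent n3 fail=0; on 'a' 0 → fail=7;  out ∅∪∅=∅
  n5('decab'): parent n4 fail=7; on 'b' 7→0 → fail=0;  out ∅∪∅=∅
  n6('decaba'): parent n5 fail=0; on 'a' 0 → fail=7;  out {0}∪∅={0}

Text stream:
i=0 'a': node 0→7
i=1 'd': node 7→1 (fail-walked)
i=2 'c': node 1→0 (fail-walked)
i=3 'b': node 0→0
i=4 'd': node 0→1
i=5 'e': node 1→2
i=6 'c': node 2→3
i=7 'a': node 3→4
i=8 'b': node 4→5
i=9 'a': node 5→6  ** P0@[4:9]
i=10 'e': node 6→0 (fail-walked)
i=11 'd': node 0→1
i=12 'e': node 1→2
i=13 'c': node 2→3
i=14 'a': node 3→4
i=15 'b': node 4→5
i=16 'a': node 5→6  ** P0@[11:16]
i=17 'a': node 6→7 (fail-walked)
i=18 'c': node 7→8  ** P1@[17:18]
i=19 'b': node 8→0 (fail-walked)
i=20 'b': node 0→0
i=21 'd': node 0→1
i=22 'e': node 1→2
i=23 'c': node 2→3
i=24 'a': node 3→4
i=25 'b': node 4→5
i=26 'a': node 5→6  ** P0@[21:26]
i=27 'b': node 6→0 (fail-walked)
i=28 'a': node 0→7
i=29 'c': node 7→8  ** P1@[28:29]
i=30 'd': node 8→1 (fail-walked)
i=31 'a': node 1→7 (fail-walked)
i=32 'b': node 7→0 (fail-walked)
i=33 'c': node 0→0
i=34 'a': node 0→7
i=35 'c': node 7→8  ** P1@[34:35]
i=36 'a': node 8→7 (fail-walked)
i=37 'c': node 7→8  ** P1@[36:37]
i=38 'b': node 8→0 (fail-walked)
i=39 'e': node 0→0
i=40 'd': node 0→1
i=41 'e': node 1→2
i=42 'c': node 2→3
i=43 'a': node 3→4
i=44 'b': node 4→5
i=45 'a': node 5→6  ** P0@[40:45]
i=46 'd': node 6→1 (fail-walked)
i=47 'e': node 1→2
i=48 'c': node 2→3
i=49 'e': node 3→0 (fail-walked)
i=50 'b': node 0→0
i=51 'd': node 0→1
i=52 'e': node 1→2
i=53 'c': node 2→3
i=54 'a': node 3→4
i=55 'b': node 4→5
i=56 'a': node 5→6  ** P0@[51:56]
i=57 'e': node 6→0 (fail-walked)
i=58 'e': node 0→0
i=59 'e': node 0→0
i=60 'd': node 0→1
i=61 'a': node 1→7 (fail-walked)
i=62 'd': node 7→1 (fail-walked)
i=63 'a': node 1→7 (fail-walked)
i=64 'c': node 7→8  ** P1@[63:64]
i=65 'c': node 8→0 (fail-walked)
i=66 'd': node 0→1
i=67 'a': node 1→7 (fail-walked)
i=68 'c': node 7→8  ** P1@[67:68]
i=69 'd': node 8→1 (fail-walked)
i=70 'e': node 1→2
i=71 'c': node 2→3
i=72 'a': node 3→4

Result: [[9,0],[16,0],[18,1],[26,0],[29,1],[35,1],[37,1],[45,0],[56,0],[64,1],[68,1]]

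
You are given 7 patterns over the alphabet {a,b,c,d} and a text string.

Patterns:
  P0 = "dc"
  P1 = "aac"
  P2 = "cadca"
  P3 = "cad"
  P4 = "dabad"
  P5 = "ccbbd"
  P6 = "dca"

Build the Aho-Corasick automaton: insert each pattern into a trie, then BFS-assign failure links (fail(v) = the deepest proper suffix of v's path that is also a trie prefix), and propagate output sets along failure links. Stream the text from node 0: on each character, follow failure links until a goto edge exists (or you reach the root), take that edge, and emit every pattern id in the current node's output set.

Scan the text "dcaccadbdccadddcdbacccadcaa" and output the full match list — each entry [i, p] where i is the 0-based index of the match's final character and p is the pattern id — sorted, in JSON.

Construct AC machine:
Trie nodes:
  0='ε' goto a→3 c→6 d→1
  1='d' goto a→11 c→2
  2='dc' goto a→19  ←P0
  3='a' goto a→4
  4='aa' goto c→5
  5='aac' goto ·  ←P1
  6='c' goto a→7 c→15
  7='ca' goto d→8
  8='cad' goto c→9  ←P3
  9='cadc' goto a→10
  10='cadca' goto ·  ←P2
  11='da' goto b→12
  12='dab' goto a→13
  13='daba' goto d→14
  14='dabad' goto ·  ←P4
  15='cc' goto b→16
  16='ccb' goto b→17
  17='ccbb' goto d→18
  18='ccbbd' goto ·  ←P5
  19='dca' goto ·  ←P6

BFS fail/out derivation:
  n1('d'): parent n0 fail=0; on 'd' 0 → fail=0;  out ∅∪∅=∅
  n3('a'): parent n0 fail=0; on 'a' 0 → fail=0;  out ∅∪∅=∅
  n6('c'): parent n0 fail=0; on 'c' 0 → fail=0;  out ∅∪∅=∅
  n2('dc'): parent n1 fail=0; on 'c' 0 → fail=6;  out {0}∪∅={0}
  n4('aa'): parent n3 fail=0; on 'a' 0 → fail=3;  out ∅∪∅=∅
  n7('ca'): parent n6 fail=0; on 'a' 0 → fail=3;  out ∅∪∅=∅
  n11('da'): parent n1 fail=0; on 'a' 0 → fail=3;  out ∅∪∅=∅
  n15('cc'): parent n6 fail=0; on 'c' 0 → fail=6;  out ∅∪∅=∅
  n5('aac'): parent n4 fail=3; on 'c' 3→0 → fail=6;  out {1}∪∅={1}
  n8('cad'): parent n7 fail=3; on 'd' 3→0 → fail=1;  out {3}∪∅={3}
  n12('dab'): parent n11 fail=3; on 'b' 3→0 → fail=0;  out ∅∪∅=∅
  n16('ccb'): parent n15 fail=6; on 'b' 6→0 → fail=0;  out ∅∪∅=∅
  n19('dca'): parent n2 fail=6; on 'a' 6 → fail=7;  out {6}∪∅={6}
  n9('cadc'): parent n8 fail=1; on 'c' 1 → fail=2;  out ∅∪{0}={0}
  n13('daba'): parent n12 fail=0; on 'a' 0 → fail=3;  out ∅∪∅=∅
  n17('ccbb'): parent n16 fail=0; on 'b' 0 → fail=0;  out ∅∪∅=∅
  n10('cadca'): parent n9 fail=2; on 'a' 2 → fail=19;  out {2}∪{6}={2,6}
  n14('dabad'): parent n13 fail=3; on 'd' 3→0 → fail=1;  out {4}∪∅={4}
  n18('ccbbd'): parent n17 fail=0; on 'd' 0 → fail=1;  out {5}∪∅={5}

Text stream:
pos 0 'd': at 1
pos 1 'c': at 2  ** P0@[0:1]
pos 2 'a': at 19  ** P6@[0:2]
pos 3 'c': at 6 (via fail)
pos 4 'c': at 15
pos 5 'a': at 7 (via fail)
pos 6 'd': at 8  ** P3@[4:6]
pos 7 'b': at 0 (via fail)
pos 8 'd': at 1
pos 9 'c': at 2  ** P0@[8:9]
pos 10 'c': at 15 (via fail)
pos 11 'a': at 7 (via fail)
pos 12 'd': at 8  ** P3@[10:12]
pos 13 'd': at 1 (via fail)
pos 14 'd': at 1 (via fail)
pos 15 'c': at 2  ** P0@[14:15]
pos 16 'd': at 1 (via fail)
pos 17 'b': at 0 (via fail)
pos 18 'a': at 3
pos 19 'c': at 6 (via fail)
pos 20 'c': at 15
pos 21 'c': at 15 (via fail)
pos 22 'a': at 7 (via fail)
pos 23 'd': at 8  ** P3@[21:23]
pos 24 'c': at 9  ** P0@[23:24]
pos 25 'a': at 10  ** P2@[21:25],P6@[23:25]
pos 26 'a': at 4 (via fail)

Matches: [[1,0],[2,6],[6,3],[9,0],[12,3],[15,0],[23,3],[24,0],[25,2],[25,6]]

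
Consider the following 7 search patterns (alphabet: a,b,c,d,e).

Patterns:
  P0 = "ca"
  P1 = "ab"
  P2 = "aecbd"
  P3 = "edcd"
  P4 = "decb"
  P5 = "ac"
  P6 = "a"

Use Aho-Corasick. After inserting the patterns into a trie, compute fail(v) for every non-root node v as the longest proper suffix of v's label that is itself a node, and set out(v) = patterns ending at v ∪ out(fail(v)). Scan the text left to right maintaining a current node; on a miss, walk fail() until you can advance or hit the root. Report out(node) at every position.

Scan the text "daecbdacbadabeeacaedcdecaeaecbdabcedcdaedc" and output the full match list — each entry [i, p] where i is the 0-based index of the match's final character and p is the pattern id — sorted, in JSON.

Build:
Trie (insert patterns):
  n0 'ε': a→3 c→1 d→13 e→9
  n1 'c': a→2
  n2 'ca': ·  ←P0
  n3 'a': b→4 c→17 e→5  ←P6
  n4 'ab': ·  ←P1
  n5 'ae': c→6
  n6 'aec': b→7
  n7 'aecb': d→8
  n8 'aecbd': ·  ←P2
  n9 'e': d→10
  n10 'ed': c→11
  n11 'edc': d→12
  n12 'edcd': ·  ←P3
  n13 'd': e→14
  n14 'de': c→15
  n15 'dec': b→16
  n16 'decb': ·  ←P4
  n17 'ac': ·  ←P5

BFS fail/out derivation:
  fail(1) 'c': from fail(0)=0 chase 'c': 0 ⇒ 0;  out=∅∪out(0)=∅
  fail(3) 'a': from fail(0)=0 chase 'a': 0 ⇒ 0;  out={6}∪out(0)={6}
  fail(9) 'e': from fail(0)=0 chase 'e': 0 ⇒ 0;  out=∅∪out(0)=∅
  fail(13) 'd': from fail(0)=0 chase 'd': 0 ⇒ 0;  out=∅∪out(0)=∅
  fail(2) 'ca': from fail(1)=0 chase 'a': 0 ⇒ 3;  out={0}∪out(3)={0,6}
  fail(4) 'ab': from fail(3)=0 chase 'b': 0 ⇒ 0;  out={1}∪out(0)={1}
  fail(5) 'ae': from fail(3)=0 chase 'e': 0 ⇒ 9;  out=∅∪out(9)=∅
  fail(10) 'ed': from fail(9)=0 chase 'd': 0 ⇒ 13;  out=∅∪out(13)=∅
  fail(14) 'de': from fail(13)=0 chase 'e': 0 ⇒ 9;  out=∅∪out(9)=∅
  fail(17) 'ac': from fail(3)=0 chase 'c': 0 ⇒ 1;  out={5}∪out(1)={5}
  fail(6) 'aec': from fail(5)=9 chase 'c': 9→0 ⇒ 1;  out=∅∪out(1)=∅
  fail(11) 'edc': from fail(10)=13 chase 'c': 13→0 ⇒ 1;  out=∅∪out(1)=∅
  fail(15) 'dec': from fail(14)=9 chase 'c': 9→0 ⇒ 1;  out=∅∪out(1)=∅
  fail(7) 'aecb': from fail(6)=1 chase 'b': 1→0 ⇒ 0;  out=∅∪out(0)=∅
  fail(12) 'edcd': from fail(11)=1 chase 'd': 1→0 ⇒ 13;  out={3}∪out(13)={3}
  fail(16) 'decb': from fail(15)=1 chase 'b': 1→0 ⇒ 0;  out={4}∪out(0)={4}
  fail(8) 'aecbd': from fail(7)=0 chase 'd': 0 ⇒ 13;  out={2}∪out(13)={2}

Run:
i=0 'd': node 0→13
i=1 'a': node 13→3 ·f  emit P6@[1:1]
i=2 'e': node 3→5
i=3 'c': node 5→6
i=4 'b': node 6→7
i=5 'd': node 7→8  emit P2@[1:5]
i=6 'a': node 8→3 ·f  emit P6@[6:6]
i=7 'c': node 3→17  emit P5@[6:7]
i=8 'b': node 17→0 ·f
i=9 'a': node 0→3  emit P6@[9:9]
i=10 'd': node 3→13 ·f
i=11 'a': node 13→3 ·f  emit P6@[11:11]
i=12 'b': node 3→4  emit P1@[11:12]
i=13 'e': node 4→9 ·f
i=14 'e': node 9→9 ·f
i=15 'a': node 9→3 ·f  emit P6@[15:15]
i=16 'c': node 3→17  emit P5@[15:16]
i=17 'a': node 17→2 ·f  emit P0@[16:17],P6@[17:17]
i=18 'e': node 2→5 ·f
i=19 'd': node 5→10 ·f
i=20 'c': node 10→11
i=21 'd': node 11→12  emit P3@[18:21]
i=22 'e': node 12→14 ·f
i=23 'c': node 14→15
i=24 'a': node 15→2 ·f  emit P0@[23:24],P6@[24:24]
i=25 'e': node 2→5 ·f
i=26 'a': node 5→3 ·f  emit P6@[26:26]
i=27 'e': node 3→5
i=28 'c': node 5→6
i=29 'b': node 6→7
i=30 'd': node 7→8  emit P2@[26:30]
i=31 'a': node 8→3 ·f  emit P6@[31:31]
i=32 'b': node 3→4  emit P1@[31:32]
i=33 'c': node 4→1 ·f
i=34 'e': node 1→9 ·f
i=35 'd': node 9→10
i=36 'c': node 10→11
i=37 'd': node 11→12  emit P3@[34:37]
i=38 'a': node 12→3 ·f  emit P6@[38:38]
i=39 'e': node 3→5
i=40 'd': node 5→10 ·f
i=41 'c': node 10→11

All matches (sorted): [[1,6],[5,2],[6,6],[7,5],[9,6],[11,6],[12,1],[15,6],[16,5],[17,0],[17,6],[21,3],[24,0],[24,6],[26,6],[30,2],[31,6],[32,1],[37,3],[38,6]]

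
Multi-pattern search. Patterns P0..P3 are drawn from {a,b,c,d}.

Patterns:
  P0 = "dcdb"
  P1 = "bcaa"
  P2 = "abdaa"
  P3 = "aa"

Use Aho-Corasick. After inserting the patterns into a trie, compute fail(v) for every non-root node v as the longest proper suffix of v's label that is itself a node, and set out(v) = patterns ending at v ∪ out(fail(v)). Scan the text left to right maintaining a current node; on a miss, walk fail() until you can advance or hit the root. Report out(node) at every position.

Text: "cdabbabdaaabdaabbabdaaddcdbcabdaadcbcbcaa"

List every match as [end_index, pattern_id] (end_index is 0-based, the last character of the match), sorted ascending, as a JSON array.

Build:
Trie nodes:
  0='ε' goto a→9 b→5 d→1
  1='d' goto c→2
  2='dc' goto d→3
  3='dcd' goto b→4
  4='dcdb' goto ·  ←P0
  5='b' goto c→6
  6='bc' goto a→7
  7='bca' goto a→8
  8='bcaa' goto ·  ←P1
  9='a' goto a→14 b→10
  10='ab' goto d→11
  11='abd' goto a→12
  12='abda' goto a→13
  13='abdaa' goto ·  ←P2
  14='aa' goto ·  ←P3

BFS fail/out derivation:
  n1('d'): parent n0 fail=0; on 'd' 0 → fail=0;  out ∅∪∅=∅
  n5('b'): parent n0 fail=0; on 'b' 0 → fail=0;  out ∅∪∅=∅
  n9('a'): parent n0 fail=0; on 'a' 0 → fail=0;  out ∅∪∅=∅
  n2('dc'): parent n1 fail=0; on 'c' 0 → fail=0;  out ∅∪∅=∅
  n6('bc'): parent n5 fail=0; on 'c' 0 → fail=0;  out ∅∪∅=∅
  n10('ab'): parent n9 fail=0; on 'b' 0 → fail=5;  out ∅∪∅=∅
  n14('aa'): parent n9 fail=0; on 'a' 0 → fail=9;  out {3}∪∅={3}
  n3('dcd'): parent n2 fail=0; on 'd' 0 → fail=1;  out ∅∪∅=∅
  n7('bca'): parent n6 fail=0; on 'a' 0 → fail=9;  out ∅∪∅=∅
  n11('abd'): parent n10 fail=5; on 'd' 5→0 → fail=1;  out ∅∪∅=∅
  n4('dcdb'): parent n3 fail=1; on 'b' 1→0 → fail=5;  out {0}∪∅={0}
  n8('bcaa'): parent n7 fail=9; on 'a' 9 → fail=14;  out {1}∪{3}={1,3}
  n12('abda'): parent n11 fail=1; on 'a' 1→0 → fail=9;  out ∅∪∅=∅
  n13('abdaa'): parent n12 fail=9; on 'a' 9 → fail=14;  out {2}∪{3}={2,3}

Run:
pos 0 'c': at 0
pos 1 'd': at 1
pos 2 'a': at 9 ·f
pos 3 'b': at 10
pos 4 'b': at 5 ·f
pos 5 'a': at 9 ·f
pos 6 'b': at 10
pos 7 'd': at 11
pos 8 'a': at 12
pos 9 'a': at 13  ** P2@[5:9],P3@[8:9]
pos 10 'a': at 14 ·f  ** P3@[9:10]
pos 11 'b': at 10 ·f
pos 12 'd': at 11
pos 13 'a': at 12
pos 14 'a': at 13  ** P2@[10:14],P3@[13:14]
pos 15 'b': at 10 ·f
pos 16 'b': at 5 ·f
pos 17 'a': at 9 ·f
pos 18 'b': at 10
pos 19 'd': at 11
pos 20 'a': at 12
pos 21 'a': at 13  ** P2@[17:21],P3@[20:21]
pos 22 'd': at 1 ·f
pos 23 'd': at 1 ·f
pos 24 'c': at 2
pos 25 'd': at 3
pos 26 'b': at 4  ** P0@[23:26]
pos 27 'c': at 6 ·f
pos 28 'a': at 7
pos 29 'b': at 10 ·f
pos 30 'd': at 11
pos 31 'a': at 12
pos 32 'a': at 13  ** P2@[28:32],P3@[31:32]
pos 33 'd': at 1 ·f
pos 34 'c': at 2
pos 35 'b': at 5 ·f
pos 36 'c': at 6
pos 37 'b': at 5 ·f
pos 38 'c': at 6
pos 39 'a': at 7
pos 40 'a': at 8  ** P1@[37:40],P3@[39:40]

All matches (sorted): [[9,2],[9,3],[10,3],[14,2],[14,3],[21,2],[21,3],[26,0],[32,2],[32,3],[40,1],[40,3]]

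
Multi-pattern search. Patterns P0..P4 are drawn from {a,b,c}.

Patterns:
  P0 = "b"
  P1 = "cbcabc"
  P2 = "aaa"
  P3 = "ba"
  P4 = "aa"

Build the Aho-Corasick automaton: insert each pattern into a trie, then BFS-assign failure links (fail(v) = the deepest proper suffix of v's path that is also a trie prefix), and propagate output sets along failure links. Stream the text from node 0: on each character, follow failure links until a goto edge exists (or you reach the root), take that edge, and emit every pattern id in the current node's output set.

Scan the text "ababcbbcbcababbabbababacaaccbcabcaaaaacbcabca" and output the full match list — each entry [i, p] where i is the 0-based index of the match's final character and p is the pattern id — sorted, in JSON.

Construct AC machine:
Trie (insert patterns):
  0='ε' goto a→8 b→1 c→2
  1='b' goto a→11  ←P0
  2='c' goto b→3
  3='cb' goto c→4
  4='cbc' goto a→5
  5='cbca' goto b→6
  6='cbcab' goto c→7
  7='cbcabc' goto ·  ←P1
  8='a' goto a→9
  9='aa' goto a→10  ←P4
  10='aaa' goto ·  ←P2
  11='ba' goto ·  ←P3

BFS fail/out derivation:
  n1('b'): parent n0 fail=0; on 'b' 0 → fail=0;  out {0}∪∅={0}
  n2('c'): parent n0 fail=0; on 'c' 0 → fail=0;  out ∅∪∅=∅
  n8('a'): parent n0 fail=0; on 'a' 0 → fail=0;  out ∅∪∅=∅
  n3('cb'): parent n2 fail=0; on 'b' 0 → fail=1;  out ∅∪{0}={0}
  n9('aa'): parent n8 fail=0; on 'a' 0 → fail=8;  out {4}∪∅={4}
  n11('ba'): parent n1 fail=0; on 'a' 0 → fail=8;  out {3}∪∅={3}
  n4('cbc'): parent n3 fail=1; on 'c' 1→0 → fail=2;  out ∅∪∅=∅
  n10('aaa'): parent n9 fail=8; on 'a' 8 → fail=9;  out {2}∪{4}={2,4}
  n5('cbca'): parent n4 fail=2; on 'a' 2→0 → fail=8;  out ∅∪∅=∅
  n6('cbcab'): parent n5 fail=8; on 'b' 8→0 → fail=1;  out ∅∪{0}={0}
  n7('cbcabc'): parent n6 fail=1; on 'c' 1→0 → fail=2;  out {1}∪∅={1}

Scan:
i=0 'a': node 0→8
i=1 'b': node 8→1 (via fail)  emit P0@[1:1]
i=2 'a': node 1→11  emit P3@[1:2]
i=3 'b': node 11→1 (via fail)  emit P0@[3:3]
i=4 'c': node 1→2 (via fail)
i=5 'b': node 2→3  emit P0@[5:5]
i=6 'b': node 3→1 (via fail)  emit P0@[6:6]
i=7 'c': node 1→2 (via fail)
i=8 'b': node 2→3  emit P0@[8:8]
i=9 'c': node 3→4
i=10 'a': node 4→5
i=11 'b': node 5→6  emit P0@[11:11]
i=12 'a': node 6→11 (via fail)  emit P3@[11:12]
i=13 'b': node 11→1 (via fail)  emit P0@[13:13]
i=14 'b': node 1→1 (via fail)  emit P0@[14:14]
i=15 'a': node 1→11  emit P3@[14:15]
i=16 'b': node 11→1 (via fail)  emit P0@[16:16]
i=17 'b': node 1→1 (via fail)  emit P0@[17:17]
i=18 'a': node 1→11  emit P3@[17:18]
i=19 'b': node 11→1 (via fail)  emit P0@[19:19]
i=20 'a': node 1→11  emit P3@[19:20]
i=21 'b': node 11→1 (via fail)  emit P0@[21:21]
i=22 'a': node 1→11  emit P3@[21:22]
i=23 'c': node 11→2 (via fail)
i=24 'a': node 2→8 (via fail)
i=25 'a': node 8→9  emit P4@[24:25]
i=26 'c': node 9→2 (via fail)
i=27 'c': node 2→2 (via fail)
i=28 'b': node 2→3  emit P0@[28:28]
i=29 'c': node 3→4
i=30 'a': node 4→5
i=31 'b': node 5→6  emit P0@[31:31]
i=32 'c': node 6→7  emit P1@[27:32]
i=33 'a': node 7→8 (via fail)
i=34 'a': node 8→9  emit P4@[33:34]
i=35 'a': node 9→10  emit P2@[33:35],P4@[34:35]
i=36 'a': node 10→10 (via fail)  emit P2@[34:36],P4@[35:36]
i=37 'a': node 10→10 (via fail)  emit P2@[35:37],P4@[36:37]
i=38 'c': node 10→2 (via fail)
i=39 'b': node 2→3  emit P0@[39:39]
i=40 'c': node 3→4
i=41 'a': node 4→5
i=42 'b': node 5→6  emit P0@[42:42]
i=43 'c': node 6→7  emit P1@[38:43]
i=44 'a': node 7→8 (via fail)

Matches: [[1,0],[2,3],[3,0],[5,0],[6,0],[8,0],[11,0],[12,3],[13,0],[14,0],[15,3],[16,0],[17,0],[18,3],[19,0],[20,3],[21,0],[22,3],[25,4],[28,0],[31,0],[32,1],[34,4],[35,2],[35,4],[36,2],[36,4],[37,2],[37,4],[39,0],[42,0],[43,1]]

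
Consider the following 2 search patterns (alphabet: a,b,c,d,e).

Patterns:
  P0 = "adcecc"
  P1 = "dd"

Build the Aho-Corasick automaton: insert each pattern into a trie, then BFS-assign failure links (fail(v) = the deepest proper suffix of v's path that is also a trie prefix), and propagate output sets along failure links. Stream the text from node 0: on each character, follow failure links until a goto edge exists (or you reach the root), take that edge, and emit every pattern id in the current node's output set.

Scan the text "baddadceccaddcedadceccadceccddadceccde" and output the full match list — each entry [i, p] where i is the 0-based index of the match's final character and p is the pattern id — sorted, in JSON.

Build automaton:
Trie (insert patterns):
  0='ε' goto a→1 d→7
  1='a' goto d→2
  2='ad' goto c→3
  3='adc' goto e→4
  4='adce' goto c→5
  5='adcec' goto c→6
  6='adcecc' goto ·  [P0 ends]
  7='d' goto d→8
  8='dd' goto ·  [P1 ends]

BFS fail/out derivation:
  n1('a'): parent n0 fail=0; on 'a' 0 → fail=0;  out ∅∪∅=∅
  n7('d'): parent n0 fail=0; on 'd' 0 → fail=0;  out ∅∪∅=∅
  n2('ad'): parent n1 fail=0; on 'd' 0 → fail=7;  out ∅∪∅=∅
  n8('dd'): parent n7 fail=0; on 'd' 0 → fail=7;  out {1}∪∅={1}
  n3('adc'): parent n2 fail=7; on 'c' 7→0 → fail=0;  out ∅∪∅=∅
  n4('adce'): parent n3 fail=0; on 'e' 0 → fail=0;  out ∅∪∅=∅
  n5('adcec'): parent n4 fail=0; on 'c' 0 → fail=0;  out ∅∪∅=∅
  n6('adcecc'): parent n5 fail=0; on 'c' 0 → fail=0;  out {0}∪∅={0}

Scan:
i=0 'b': node 0→0
i=1 'a': node 0→1
i=2 'd': node 1→2
i=3 'd': node 2→8 (via fail)  → match P1@[2:3]
i=4 'a': node 8→1 (via fail)
i=5 'd': node 1→2
i=6 'c': node 2→3
i=7 'e': node 3→4
i=8 'c': node 4→5
i=9 'c': node 5→6  → match P0@[4:9]
i=10 'a': node 6→1 (via fail)
i=11 'd': node 1→2
i=12 'd': node 2→8 (via fail)  → match P1@[11:12]
i=13 'c': node 8→0 (via fail)
i=14 'e': node 0→0
i=15 'd': node 0→7
i=16 'a': node 7→1 (via fail)
i=17 'd': node 1→2
i=18 'c': node 2→3
i=19 'e': node 3→4
i=20 'c': node 4→5
i=21 'c': node 5→6  → match P0@[16:21]
i=22 'a': node 6→1 (via fail)
i=23 'd': node 1→2
i=24 'c': node 2→3
i=25 'e': node 3→4
i=26 'c': node 4→5
i=27 'c': node 5→6  → match P0@[22:27]
i=28 'd': node 6→7 (via fail)
i=29 'd': node 7→8  → match P1@[28:29]
i=30 'a': node 8→1 (via fail)
i=31 'd': node 1→2
i=32 'c': node 2→3
i=33 'e': node 3→4
i=34 'c': node 4→5
i=35 'c': node 5→6  → match P0@[30:35]
i=36 'd': node 6→7 (via fail)
i=37 'e': node 7→0 (via fail)

Result: [[3,1],[9,0],[12,1],[21,0],[27,0],[29,1],[35,0]]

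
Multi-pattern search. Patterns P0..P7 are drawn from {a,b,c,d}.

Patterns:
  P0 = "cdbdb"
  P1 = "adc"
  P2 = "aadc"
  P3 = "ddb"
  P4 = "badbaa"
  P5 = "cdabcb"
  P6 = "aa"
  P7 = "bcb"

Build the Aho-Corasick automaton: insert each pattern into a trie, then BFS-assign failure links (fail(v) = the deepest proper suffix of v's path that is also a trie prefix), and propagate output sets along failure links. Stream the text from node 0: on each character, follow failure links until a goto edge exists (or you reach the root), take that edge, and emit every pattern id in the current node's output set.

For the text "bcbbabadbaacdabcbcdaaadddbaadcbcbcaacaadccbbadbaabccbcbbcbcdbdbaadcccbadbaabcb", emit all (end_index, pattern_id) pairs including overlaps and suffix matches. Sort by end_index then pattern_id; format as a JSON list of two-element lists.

Build automaton:
Trie nodes:
  n0 'ε': a→6 b→15 c→1 d→12
  n1 'c': d→2
  n2 'cd': a→21 b→3
  n3 'cdb': d→4
  n4 'cdbd': b→5
  n5 'cdbdb': ·  ←P0
  n6 'a': a→9 d→7
  n7 'ad': c→8
  n8 'adc': ·  ←P1
  n9 'aa': d→10  ←P6
  n10 'aad': c→11
  n11 'aadc': ·  ←P2
  n12 'd': d→13
  n13 'dd': b→14
  n14 'ddb': ·  ←P3
  n15 'b': a→16 c→25
  n16 'ba': d→17
  n17 'bad': b→18
  n18 'badb': a→19
  n19 'badba': a→20
  n20 'badbaa': ·  ←P4
  n21 'cda': b→22
  n22 'cdab': c→23
  n23 'cdabc': b→24
  n24 'cdabcb': ·  ←P5
  n25 'bc': b→26
  n26 'bcb': ·  ←P7

Failure links (BFS by depth):
  n1('c'): parent n0 fail=0; on 'c' 0 → fail=0;  out ∅∪∅=∅
  n6('a'): parent n0 fail=0; on 'a' 0 → fail=0;  out ∅∪∅=∅
  n12('d'): parent n0 fail=0; on 'd' 0 → fail=0;  out ∅∪∅=∅
  n15('b'): parent n0 fail=0; on 'b' 0 → fail=0;  out ∅∪∅=∅
  n2('cd'): parent n1 fail=0; on 'd' 0 → fail=12;  out ∅∪∅=∅
  n7('ad'): parent n6 fail=0; on 'd' 0 → fail=12;  out ∅∪∅=∅
  n9('aa'): parent n6 fail=0; on 'a' 0 → fail=6;  out {6}∪∅={6}
  n13('dd'): parent n12 fail=0; on 'd' 0 → fail=12;  out ∅∪∅=∅
  n16('ba'): parent n15 fail=0; on 'a' 0 → fail=6;  out ∅∪∅=∅
  n25('bc'): parent n15 fail=0; on 'c' 0 → fail=1;  out ∅∪∅=∅
  n3('cdb'): parent n2 fail=12; on 'b' 12→0 → fail=15;  out ∅∪∅=∅
  n8('adc'): parent n7 fail=12; on 'c' 12→0 → fail=1;  out {1}∪∅={1}
  n10('aad'): parent n9 fail=6; on 'd' 6 → fail=7;  out ∅∪∅=∅
  n14('ddb'): parent n13 fail=12; on 'b' 12→0 → fail=15;  out {3}∪∅={3}
  n17('bad'): parent n16 fail=6; on 'd' 6 → fail=7;  out ∅∪∅=∅
  n21('cda'): parent n2 fail=12; on 'a' 12→0 → fail=6;  out ∅∪∅=∅
  n26('bcb'): parent n25 fail=1; on 'b' 1→0 → fail=15;  out {7}∪∅={7}
  n4('cdbd'): parent n3 fail=15; on 'd' 15→0 → fail=12;  out ∅∪∅=∅
  n11('aadc'): parent n10 fail=7; on 'c' 7 → fail=8;  out {2}∪{1}={1,2}
  n18('badb'): parent n17 fail=7; on 'b' 7→12→0 → fail=15;  out ∅∪∅=∅
  n22('cdab'): parent n21 fail=6; on 'b' 6→0 → fail=15;  out ∅∪∅=∅
  n5('cdbdb'): parent n4 fail=12; on 'b' 12→0 → fail=15;  out {0}∪∅={0}
  n19('badba'): parent n18 fail=15; on 'a' 15 → fail=16;  out ∅∪∅=∅
  n23('cdabc'): parent n22 fail=15; on 'c' 15 → fail=25;  out ∅∪∅=∅
  n20('badbaa'): parent n19 fail=16; on 'a' 16→6 → fail=9;  out {4}∪{6}={4,6}
  n24('cdabcb'): parent n23 fail=25; on 'b' 25 → fail=26;  out {5}∪{7}={5,7}

Run:
pos 0 'b': at 15
pos 1 'c': at 25
pos 2 'b': at 26  emit P7@[0:2]
pos 3 'b': at 15 (via fail)
pos 4 'a': at 16
pos 5 'b': at 15 (via fail)
pos 6 'a': at 16
pos 7 'd': at 17
pos 8 'b': at 18
pos 9 'a': at 19
pos 10 'a': at 20  emit P4@[5:10],P6@[9:10]
pos 11 'c': at 1 (via fail)
pos 12 'd': at 2
pos 13 'a': at 21
pos 14 'b': at 22
pos 15 'c': at 23
pos 16 'b': at 24  emit P5@[11:16],P7@[14:16]
pos 17 'c': at 25 (via fail)
pos 18 'd': at 2 (via fail)
pos 19 'a': at 21
pos 20 'a': at 9 (via fail)  emit P6@[19:20]
pos 21 'a': at 9 (via fail)  emit P6@[20:21]
pos 22 'd': at 10
pos 23 'd': at 13 (via fail)
pos 24 'd': at 13 (via fail)
pos 25 'b': at 14  emit P3@[23:25]
pos 26 'a': at 16 (via fail)
pos 27 'a': at 9 (via fail)  emit P6@[26:27]
pos 28 'd': at 10
pos 29 'c': at 11  emit P1@[27:29],P2@[26:29]
pos 30 'b': at 15 (via fail)
pos 31 'c': at 25
pos 32 'b': at 26  emit P7@[30:32]
pos 33 'c': at 25 (via fail)
pos 34 'a': at 6 (via fail)
pos 35 'a': at 9  emit P6@[34:35]
pos 36 'c': at 1 (via fail)
pos 37 'a': at 6 (via fail)
pos 38 'a': at 9  emit P6@[37:38]
pos 39 'd': at 10
pos 40 'c': at 11  emit P1@[38:40],P2@[37:40]
pos 41 'c': at 1 (via fail)
pos 42 'b': at 15 (via fail)
pos 43 'b': at 15 (via fail)
pos 44 'a': at 16
pos 45 'd': at 17
pos 46 'b': at 18
pos 47 'a': at 19
pos 48 'a': at 20  emit P4@[43:48],P6@[47:48]
pos 49 'b': at 15 (via fail)
pos 50 'c': at 25
pos 51 'c': at 1 (via fail)
pos 52 'b': at 15 (via fail)
pos 53 'c': at 25
pos 54 'b': at 26  emit P7@[52:54]
pos 55 'b': at 15 (via fail)
pos 56 'c': at 25
pos 57 'b': at 26  emit P7@[55:57]
pos 58 'c': at 25 (via fail)
pos 59 'd': at 2 (via fail)
pos 60 'b': at 3
pos 61 'd': at 4
pos 62 'b': at 5  emit P0@[58:62]
pos 63 'a': at 16 (via fail)
pos 64 'a': at 9 (via fail)  emit P6@[63:64]
pos 65 'd': at 10
pos 66 'c': at 11  emit P1@[64:66],P2@[63:66]
pos 67 'c': at 1 (via fail)
pos 68 'c': at 1 (via fail)
pos 69 'b': at 15 (via fail)
pos 70 'a': at 16
pos 71 'd': at 17
pos 72 'b': at 18
pos 73 'a': at 19
pos 74 'a': at 20  emit P4@[69:74],P6@[73:74]
pos 75 'b': at 15 (via fail)
pos 76 'c': at 25
pos 77 'b': at 26  emit P7@[75:77]

All matches (sorted): [[2,7],[10,4],[10,6],[16,5],[16,7],[20,6],[21,6],[25,3],[27,6],[29,1],[29,2],[32,7],[35,6],[38,6],[40,1],[40,2],[48,4],[48,6],[54,7],[57,7],[62,0],[64,6],[66,1],[66,2],[74,4],[74,6],[77,7]]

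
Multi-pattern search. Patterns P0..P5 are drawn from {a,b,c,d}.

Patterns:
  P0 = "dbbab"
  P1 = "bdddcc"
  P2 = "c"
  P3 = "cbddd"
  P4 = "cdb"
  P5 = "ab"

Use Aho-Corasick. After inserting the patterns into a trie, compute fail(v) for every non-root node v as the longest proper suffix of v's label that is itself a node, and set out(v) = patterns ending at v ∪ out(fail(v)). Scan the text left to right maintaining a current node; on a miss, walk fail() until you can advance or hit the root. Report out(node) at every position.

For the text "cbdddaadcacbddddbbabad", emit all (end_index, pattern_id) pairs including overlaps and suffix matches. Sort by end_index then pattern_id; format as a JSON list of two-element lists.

Build:
Trie nodes:
  n0 'ε': a→19 b→6 c→12 d→1
  n1 'd': b→2
  n2 'db': b→3
  n3 'dbb': a→4
  n4 'dbba': b→5
  n5 'dbbab': ·  [P0 ends]
  n6 'b': d→7
  n7 'bd': d→8
  n8 'bdd': d→9
  n9 'bddd': c→10
  n10 'bdddc': c→11
  n11 'bdddcc': ·  [P1 ends]
  n12 'c': b→13 d→17  [P2 ends]
  n13 'cb': d→14
  n14 'cbd': d→15
  n15 'cbdd': d→16
  n16 'cbddd': ·  [P3 ends]
  n17 'cd': b→18
  n18 'cdb': ·  [P4 ends]
  n19 'a': b→20
  n20 'ab': ·  [P5 ends]

BFS fail/out derivation:
  fail(1) 'd': from fail(0)=0 chase 'd': 0 ⇒ 0;  out=∅∪out(0)=∅
  fail(6) 'b': from fail(0)=0 chase 'b': 0 ⇒ 0;  out=∅∪out(0)=∅
  fail(12) 'c': from fail(0)=0 chase 'c': 0 ⇒ 0;  out={2}∪out(0)={2}
  fail(19) 'a': from fail(0)=0 chase 'a': 0 ⇒ 0;  out=∅∪out(0)=∅
  fail(2) 'db': from fail(1)=0 chase 'b': 0 ⇒ 6;  out=∅∪out(6)=∅
  fail(7) 'bd': from fail(6)=0 chase 'd': 0 ⇒ 1;  out=∅∪out(1)=∅
  fail(13) 'cb': from fail(12)=0 chase 'b': 0 ⇒ 6;  out=∅∪out(6)=∅
  fail(17) 'cd': from fail(12)=0 chase 'd': 0 ⇒ 1;  out=∅∪out(1)=∅
  fail(20) 'ab': from fail(19)=0 chase 'b': 0 ⇒ 6;  out={5}∪out(6)={5}
  fail(3) 'dbb': from fail(2)=6 chase 'b': 6→0 ⇒ 6;  out=∅∪out(6)=∅
  fail(8) 'bdd': from fail(7)=1 chase 'd': 1→0 ⇒ 1;  out=∅∪out(1)=∅
  fail(14) 'cbd': from fail(13)=6 chase 'd': 6 ⇒ 7;  out=∅∪out(7)=∅
  fail(18) 'cdb': from fail(17)=1 chase 'b': 1 ⇒ 2;  out={4}∪out(2)={4}
  fail(4) 'dbba': from fail(3)=6 chase 'a': 6→0 ⇒ 19;  out=∅∪out(19)=∅
  fail(9) 'bddd': from fail(8)=1 chase 'd': 1→0 ⇒ 1;  out=∅∪out(1)=∅
  fail(15) 'cbdd': from fail(14)=7 chase 'd': 7 ⇒ 8;  out=∅∪out(8)=∅
  fail(5) 'dbbab': from fail(4)=19 chase 'b': 19 ⇒ 20;  out={0}∪out(20)={0,5}
  fail(10) 'bdddc': from fail(9)=1 chase 'c': 1→0 ⇒ 12;  out=∅∪out(12)={2}
  fail(16) 'cbddd': from fail(15)=8 chase 'd': 8 ⇒ 9;  out={3}∪out(9)={3}
  fail(11) 'bdddcc': from fail(10)=12 chase 'c': 12→0 ⇒ 12;  out={1}∪out(12)={1,2}

Text stream:
pos 0 'c': at 12  ** P2@[0:0]
pos 1 'b': at 13
pos 2 'd': at 14
pos 3 'd': at 15
pos 4 'd': at 16  ** P3@[0:4]
pos 5 'a': at 19 ·f
pos 6 'a': at 19 ·f
pos 7 'd': at 1 ·f
pos 8 'c': at 12 ·f  ** P2@[8:8]
pos 9 'a': at 19 ·f
pos 10 'c': at 12 ·f  ** P2@[10:10]
pos 11 'b': at 13
pos 12 'd': at 14
pos 13 'd': at 15
pos 14 'd': at 16  ** P3@[10:14]
pos 15 'd': at 1 ·f
pos 16 'b': at 2
pos 17 'b': at 3
pos 18 'a': at 4
pos 19 'b': at 5  ** P0@[15:19],P5@[18:19]
pos 20 'a': at 19 ·f
pos 21 'd': at 1 ·f

All matches (sorted): [[0,2],[4,3],[8,2],[10,2],[14,3],[19,0],[19,5]]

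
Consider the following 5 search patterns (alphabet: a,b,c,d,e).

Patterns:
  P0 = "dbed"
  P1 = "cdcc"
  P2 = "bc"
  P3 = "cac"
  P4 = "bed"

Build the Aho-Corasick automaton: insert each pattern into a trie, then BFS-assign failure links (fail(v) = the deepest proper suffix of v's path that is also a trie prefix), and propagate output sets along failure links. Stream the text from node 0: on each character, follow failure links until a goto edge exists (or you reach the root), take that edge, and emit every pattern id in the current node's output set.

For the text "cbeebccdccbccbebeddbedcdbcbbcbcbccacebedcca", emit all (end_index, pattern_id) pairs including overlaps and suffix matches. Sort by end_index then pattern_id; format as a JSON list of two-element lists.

Construct AC machine:
Trie nodes:
  0='ε' goto b→9 c→5 d→1
  1='d' goto b→2
  2='db' goto e→3
  3='dbe' goto d→4
  4='dbed' goto ·  [P0 ends]
  5='c' goto a→11 d→6
  6='cd' goto c→7
  7='cdc' goto c→8
  8='cdcc' goto ·  [P1 ends]
  9='b' goto c→10 e→13
  10='bc' goto ·  [P2 ends]
  11='ca' goto c→12
  12='cac' goto ·  [P3 ends]
  13='be' goto d→14
  14='bed' goto ·  [P4 ends]

BFS fail/out derivation:
  n1('d'): parent n0 fail=0; on 'd' 0 → fail=0;  out ∅∪∅=∅
  n5('c'): parent n0 fail=0; on 'c' 0 → fail=0;  out ∅∪∅=∅
  n9('b'): parent n0 fail=0; on 'b' 0 → fail=0;  out ∅∪∅=∅
  n2('db'): parent n1 fail=0; on 'b' 0 → fail=9;  out ∅∪∅=∅
  n6('cd'): parent n5 fail=0; on 'd' 0 → fail=1;  out ∅∪∅=∅
  n10('bc'): parent n9 fail=0; on 'c' 0 → fail=5;  out {2}∪∅={2}
  n11('ca'): parent n5 fail=0; on 'a' 0 → fail=0;  out ∅∪∅=∅
  n13('be'): parent n9 fail=0; on 'e' 0 → fail=0;  out ∅∪∅=∅
  n3('dbe'): parent n2 fail=9; on 'e' 9 → fail=13;  out ∅∪∅=∅
  n7('cdc'): parent n6 fail=1; on 'c' 1→0 → fail=5;  out ∅∪∅=∅
  n12('cac'): parent n11 fail=0; on 'c' 0 → fail=5;  out {3}∪∅={3}
  n14('bed'): parent n13 fail=0; on 'd' 0 → fail=1;  out {4}∪∅={4}
  n4('dbed'): parent n3 fail=13; on 'd' 13 → fail=14;  out {0}∪{4}={0,4}
  n8('cdcc'): parent n7 fail=5; on 'c' 5→0 → fail=5;  out {1}∪∅={1}

Text stream:
i=0 'c': node 0→5
i=1 'b': node 5→9 ·f
i=2 'e': node 9→13
i=3 'e': node 13→0 ·f
i=4 'b': node 0→9
i=5 'c': node 9→10  emit P2@[4:5]
i=6 'c': node 10→5 ·f
i=7 'd': node 5→6
i=8 'c': node 6→7
i=9 'c': node 7→8  emit P1@[6:9]
i=10 'b': node 8→9 ·f
i=11 'c': node 9→10  emit P2@[10:11]
i=12 'c': node 10→5 ·f
i=13 'b': node 5→9 ·f
i=14 'e': node 9→13
i=15 'b': node 13→9 ·f
i=16 'e': node 9→13
i=17 'd': node 13→14  emit P4@[15:17]
i=18 'd': node 14→1 ·f
i=19 'b': node 1→2
i=20 'e': node 2→3
i=21 'd': node 3→4  emit P0@[18:21],P4@[19:21]
i=22 'c': node 4→5 ·f
i=23 'd': node 5→6
i=24 'b': node 6→2 ·f
i=25 'c': node 2→10 ·f  emit P2@[24:25]
i=26 'b': node 10→9 ·f
i=27 'b': node 9→9 ·f
i=28 'c': node 9→10  emit P2@[27:28]
i=29 'b': node 10→9 ·f
i=30 'c': node 9→10  emit P2@[29:30]
i=31 'b': node 10→9 ·f
i=32 'c': node 9→10  emit P2@[31:32]
i=33 'c': node 10→5 ·f
i=34 'a': node 5→11
i=35 'c': node 11→12  emit P3@[33:35]
i=36 'e': node 12→0 ·f
i=37 'b': node 0→9
i=38 'e': node 9→13
i=39 'd': node 13→14  emit P4@[37:39]
i=40 'c': node 14→5 ·f
i=41 'c': node 5→5 ·f
i=42 'a': node 5→11

All matches (sorted): [[5,2],[9,1],[11,2],[17,4],[21,0],[21,4],[25,2],[28,2],[30,2],[32,2],[35,3],[39,4]]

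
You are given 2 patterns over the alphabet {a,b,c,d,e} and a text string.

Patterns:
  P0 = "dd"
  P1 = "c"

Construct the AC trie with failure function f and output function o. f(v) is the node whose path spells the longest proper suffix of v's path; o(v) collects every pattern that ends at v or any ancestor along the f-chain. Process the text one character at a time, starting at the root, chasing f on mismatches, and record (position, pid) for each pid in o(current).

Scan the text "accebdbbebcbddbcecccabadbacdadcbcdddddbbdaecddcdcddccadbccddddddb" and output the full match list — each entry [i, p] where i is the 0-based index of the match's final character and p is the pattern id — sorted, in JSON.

Build automaton:
Trie (insert patterns):
  0='ε' goto c→3 d→1
  1='d' goto d→2
  2='dd' goto ·  [P0 ends]
  3='c' goto ·  [P1 ends]

BFS fail/out derivation:
  fail(1) 'd': from fail(0)=0 chase 'd': 0 ⇒ 0;  out=∅∪out(0)=∅
  fail(3) 'c': from fail(0)=0 chase 'c': 0 ⇒ 0;  out={1}∪out(0)={1}
  fail(2) 'dd': from fail(1)=0 chase 'd': 0 ⇒ 1;  out={0}∪out(1)={0}

Text stream:
pos 0 'a': at 0
pos 1 'c': at 3  → match P1@[1:1]
pos 2 'c': at 3 (fail-walked)  → match P1@[2:2]
pos 3 'e': at 0 (fail-walked)
pos 4 'b': at 0
pos 5 'd': at 1
pos 6 'b': at 0 (fail-walked)
pos 7 'b': at 0
pos 8 'e': at 0
pos 9 'b': at 0
pos 10 'c': at 3  → match P1@[10:10]
pos 11 'b': at 0 (fail-walked)
pos 12 'd': at 1
pos 13 'd': at 2  → match P0@[12:13]
pos 14 'b': at 0 (fail-walked)
pos 15 'c': at 3  → match P1@[15:15]
pos 16 'e': at 0 (fail-walked)
pos 17 'c': at 3  → match P1@[17:17]
pos 18 'c': at 3 (fail-walked)  → match P1@[18:18]
pos 19 'c': at 3 (fail-walked)  → match P1@[19:19]
pos 20 'a': at 0 (fail-walked)
pos 21 'b': at 0
pos 22 'a': at 0
pos 23 'd': at 1
pos 24 'b': at 0 (fail-walked)
pos 25 'a': at 0
pos 26 'c': at 3  → match P1@[26:26]
pos 27 'd': at 1 (fail-walked)
pos 28 'a': at 0 (fail-walked)
pos 29 'd': at 1
pos 30 'c': at 3 (fail-walked)  → match P1@[30:30]
pos 31 'b': at 0 (fail-walked)
pos 32 'c': at 3  → match P1@[32:32]
pos 33 'd': at 1 (fail-walked)
pos 34 'd': at 2  → match P0@[33:34]
pos 35 'd': at 2 (fail-walked)  → match P0@[34:35]
pos 36 'd': at 2 (fail-walked)  → match P0@[35:36]
pos 37 'd': at 2 (fail-walked)  → match P0@[36:37]
pos 38 'b': at 0 (fail-walked)
pos 39 'b': at 0
pos 40 'd': at 1
pos 41 'a': at 0 (fail-walked)
pos 42 'e': at 0
pos 43 'c': at 3  → match P1@[43:43]
pos 44 'd': at 1 (fail-walked)
pos 45 'd': at 2  → match P0@[44:45]
pos 46 'c': at 3 (fail-walked)  → match P1@[46:46]
pos 47 'd': at 1 (fail-walked)
pos 48 'c': at 3 (fail-walked)  → match P1@[48:48]
pos 49 'd': at 1 (fail-walked)
pos 50 'd': at 2  → match P0@[49:50]
pos 51 'c': at 3 (fail-walked)  → match P1@[51:51]
pos 52 'c': at 3 (fail-walked)  → match P1@[52:52]
pos 53 'a': at 0 (fail-walked)
pos 54 'd': at 1
pos 55 'b': at 0 (fail-walked)
pos 56 'c': at 3  → match P1@[56:56]
pos 57 'c': at 3 (fail-walked)  → match P1@[57:57]
pos 58 'd': at 1 (fail-walked)
pos 59 'd': at 2  → match P0@[58:59]
pos 60 'd': at 2 (fail-walked)  → match P0@[59:60]
pos 61 'd': at 2 (fail-walked)  → match P0@[60:61]
pos 62 'd': at 2 (fail-walked)  → match P0@[61:62]
pos 63 'd': at 2 (fail-walked)  → match P0@[62:63]
pos 64 'b': at 0 (fail-walked)

Result: [[1,1],[2,1],[10,1],[13,0],[15,1],[17,1],[18,1],[19,1],[26,1],[30,1],[32,1],[34,0],[35,0],[36,0],[37,0],[43,1],[45,0],[46,1],[48,1],[50,0],[51,1],[52,1],[56,1],[57,1],[59,0],[60,0],[61,0],[62,0],[63,0]]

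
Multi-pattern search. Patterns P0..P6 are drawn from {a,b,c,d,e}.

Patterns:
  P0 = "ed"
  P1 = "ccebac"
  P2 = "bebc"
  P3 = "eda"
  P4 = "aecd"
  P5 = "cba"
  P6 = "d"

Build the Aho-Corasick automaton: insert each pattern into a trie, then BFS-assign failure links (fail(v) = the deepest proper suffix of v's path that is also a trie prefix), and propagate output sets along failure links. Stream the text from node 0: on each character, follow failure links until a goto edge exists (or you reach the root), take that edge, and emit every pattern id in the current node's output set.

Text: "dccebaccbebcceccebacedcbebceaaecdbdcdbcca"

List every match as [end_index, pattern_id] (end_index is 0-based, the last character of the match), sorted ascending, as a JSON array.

Build:
Trie (insert patterns):
  n0 'ε': a→14 b→9 c→3 d→20 e→1
  n1 'e': d→2
  n2 'ed': a→13  [P0 ends]
  n3 'c': b→18 c→4
  n4 'cc': e→5
  n5 'cce': b→6
  n6 'cceb': a→7
  n7 'cceba': c→8
  n8 'ccebac': ·  [P1 ends]
  n9 'b': e→10
  n10 'be': b→11
  n11 'beb': c→12
  n12 'bebc': ·  [P2 ends]
  n13 'eda': ·  [P3 ends]
  n14 'a': e→15
  n15 'ae': c→16
  n16 'aec': d→17
  n17 'aecd': ·  [P4 ends]
  n18 'cb': a→19
  n19 'cba': ·  [P5 ends]
  n20 'd': ·  [P6 ends]

Failure links (BFS by depth):
  n1('e'): parent n0 fail=0; on 'e' 0 → fail=0;  out ∅∪∅=∅
  n3('c'): parent n0 fail=0; on 'c' 0 → fail=0;  out ∅∪∅=∅
  n9('b'): parent n0 fail=0; on 'b' 0 → fail=0;  out ∅∪∅=∅
  n14('a'): parent n0 fail=0; on 'a' 0 → fail=0;  out ∅∪∅=∅
  n20('d'): parent n0 fail=0; on 'd' 0 → fail=0;  out {6}∪∅={6}
  n2('ed'): parent n1 fail=0; on 'd' 0 → fail=20;  out {0}∪{6}={0,6}
  n4('cc'): parent n3 fail=0; on 'c' 0 → fail=3;  out ∅∪∅=∅
  n10('be'): parent n9 fail=0; on 'e' 0 → fail=1;  out ∅∪∅=∅
  n15('ae'): parent n14 fail=0; on 'e' 0 → fail=1;  out ∅∪∅=∅
  n18('cb'): parent n3 fail=0; on 'b' 0 → fail=9;  out ∅∪∅=∅
  n5('cce'): parent n4 fail=3; on 'e' 3→0 → fail=1;  out ∅∪∅=∅
  n11('beb'): parent n10 fail=1; on 'b' 1→0 → fail=9;  out ∅∪∅=∅
  n13('eda'): parent n2 fail=20; on 'a' 20→0 → fail=14;  out {3}∪∅={3}
  n16('aec'): parent n15 fail=1; on 'c' 1→0 → fail=3;  out ∅∪∅=∅
  n19('cba'): parent n18 fail=9; on 'a' 9→0 → fail=14;  out {5}∪∅={5}
  n6('cceb'): parent n5 fail=1; on 'b' 1→0 → fail=9;  out ∅∪∅=∅
  n12('bebc'): parent n11 fail=9; on 'c' 9→0 → fail=3;  out {2}∪∅={2}
  n17('aecd'): parent n16 fail=3; on 'd' 3→0 → fail=20;  out {4}∪{6}={4,6}
  n7('cceba'): parent n6 fail=9; on 'a' 9→0 → fail=14;  out ∅∪∅=∅
  n8('ccebac'): parent n7 fail=14; on 'c' 14→0 → fail=3;  out {1}∪∅={1}

Scan:
pos 0 'd': at 20  ** P6@[0:0]
pos 1 'c': at 3 ·f
pos 2 'c': at 4
pos 3 'e': at 5
pos 4 'b': at 6
pos 5 'a': at 7
pos 6 'c': at 8  ** P1@[1:6]
pos 7 'c': at 4 ·f
pos 8 'b': at 18 ·f
pos 9 'e': at 10 ·f
pos 10 'b': at 11
pos 11 'c': at 12  ** P2@[8:11]
pos 12 'c': at 4 ·f
pos 13 'e': at 5
pos 14 'c': at 3 ·f
pos 15 'c': at 4
pos 16 'e': at 5
pos 17 'b': at 6
pos 18 'a': at 7
pos 19 'c': at 8  ** P1@[14:19]
pos 20 'e': at 1 ·f
pos 21 'd': at 2  ** P0@[20:21],P6@[21:21]
pos 22 'c': at 3 ·f
pos 23 'b': at 18
pos 24 'e': at 10 ·f
pos 25 'b': at 11
pos 26 'c': at 12  ** P2@[23:26]
pos 27 'e': at 1 ·f
pos 28 'a': at 14 ·f
pos 29 'a': at 14 ·f
pos 30 'e': at 15
pos 31 'c': at 16
pos 32 'd': at 17  ** P4@[29:32],P6@[32:32]
pos 33 'b': at 9 ·f
pos 34 'd': at 20 ·f  ** P6@[34:34]
pos 35 'c': at 3 ·f
pos 36 'd': at 20 ·f  ** P6@[36:36]
pos 37 'b': at 9 ·f
pos 38 'c': at 3 ·f
pos 39 'c': at 4
pos 40 'a': at 14 ·f

All matches (sorted): [[0,6],[6,1],[11,2],[19,1],[21,0],[21,6],[26,2],[32,4],[32,6],[34,6],[36,6]]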